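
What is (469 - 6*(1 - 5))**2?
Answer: 243049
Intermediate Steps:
(469 - 6*(1 - 5))**2 = (469 - 6*(-4))**2 = (469 + 24)**2 = 493**2 = 243049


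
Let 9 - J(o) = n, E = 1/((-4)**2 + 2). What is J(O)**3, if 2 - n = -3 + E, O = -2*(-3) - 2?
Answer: 389017/5832 ≈ 66.704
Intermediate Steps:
O = 4 (O = 6 - 2 = 4)
E = 1/18 (E = 1/(16 + 2) = 1/18 ≈ 0.055556)
n = 89/18 (n = 2 - (-3 + 1/18) = 2 - 1*(-53/18) = 2 + 53/18 = 89/18 ≈ 4.9444)
J(o) = 73/18 (J(o) = 9 - 1*89/18 = 9 - 89/18 = 73/18)
J(O)**3 = (73/18)**3 = 389017/5832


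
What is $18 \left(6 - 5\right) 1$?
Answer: $18$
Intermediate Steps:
$18 \left(6 - 5\right) 1 = 18 \cdot 1 \cdot 1 = 18 \cdot 1 = 18$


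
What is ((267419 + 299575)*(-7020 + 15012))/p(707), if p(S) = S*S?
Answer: 4531416048/499849 ≈ 9065.6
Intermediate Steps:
p(S) = S**2
((267419 + 299575)*(-7020 + 15012))/p(707) = ((267419 + 299575)*(-7020 + 15012))/(707**2) = (566994*7992)/499849 = 4531416048*(1/499849) = 4531416048/499849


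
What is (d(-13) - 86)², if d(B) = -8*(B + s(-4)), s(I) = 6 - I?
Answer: 3844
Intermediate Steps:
d(B) = -80 - 8*B (d(B) = -8*(B + (6 - 1*(-4))) = -8*(B + (6 + 4)) = -8*(B + 10) = -8*(10 + B) = -80 - 8*B)
(d(-13) - 86)² = ((-80 - 8*(-13)) - 86)² = ((-80 + 104) - 86)² = (24 - 86)² = (-62)² = 3844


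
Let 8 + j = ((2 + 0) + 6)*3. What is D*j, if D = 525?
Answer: 8400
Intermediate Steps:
j = 16 (j = -8 + ((2 + 0) + 6)*3 = -8 + (2 + 6)*3 = -8 + 8*3 = -8 + 24 = 16)
D*j = 525*16 = 8400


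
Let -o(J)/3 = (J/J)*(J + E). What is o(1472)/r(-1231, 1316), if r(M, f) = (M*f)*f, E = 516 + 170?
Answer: 3237/1065957368 ≈ 3.0367e-6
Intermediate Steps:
E = 686
r(M, f) = M*f²
o(J) = -2058 - 3*J (o(J) = -3*J/J*(J + 686) = -3*(686 + J) = -2058 - 3*J)
o(1472)/r(-1231, 1316) = (-2058 - 3*1472)/((-1231*1316²)) = (-2058 - 4416)/((-1231*1731856)) = -6474/(-2131914736) = -6474*(-1/2131914736) = 3237/1065957368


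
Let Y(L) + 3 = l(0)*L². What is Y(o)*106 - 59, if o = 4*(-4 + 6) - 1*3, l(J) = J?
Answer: -377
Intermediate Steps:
o = 5 (o = 4*2 - 3 = 8 - 3 = 5)
Y(L) = -3 (Y(L) = -3 + 0*L² = -3 + 0 = -3)
Y(o)*106 - 59 = -3*106 - 59 = -318 - 59 = -377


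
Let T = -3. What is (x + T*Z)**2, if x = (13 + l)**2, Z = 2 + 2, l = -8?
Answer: 169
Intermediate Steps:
Z = 4
x = 25 (x = (13 - 8)**2 = 5**2 = 25)
(x + T*Z)**2 = (25 - 3*4)**2 = (25 - 12)**2 = 13**2 = 169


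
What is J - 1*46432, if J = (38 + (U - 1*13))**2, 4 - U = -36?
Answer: -42207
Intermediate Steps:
U = 40 (U = 4 - 1*(-36) = 4 + 36 = 40)
J = 4225 (J = (38 + (40 - 1*13))**2 = (38 + (40 - 13))**2 = (38 + 27)**2 = 65**2 = 4225)
J - 1*46432 = 4225 - 1*46432 = 4225 - 46432 = -42207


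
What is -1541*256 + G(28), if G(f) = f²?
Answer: -393712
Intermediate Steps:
-1541*256 + G(28) = -1541*256 + 28² = -394496 + 784 = -393712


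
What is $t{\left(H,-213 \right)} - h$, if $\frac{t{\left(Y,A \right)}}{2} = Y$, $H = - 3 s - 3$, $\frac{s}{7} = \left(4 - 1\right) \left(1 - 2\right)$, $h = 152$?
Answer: $-32$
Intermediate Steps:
$s = -21$ ($s = 7 \left(4 - 1\right) \left(1 - 2\right) = 7 \cdot 3 \left(-1\right) = 7 \left(-3\right) = -21$)
$H = 60$ ($H = \left(-3\right) \left(-21\right) - 3 = 63 - 3 = 60$)
$t{\left(Y,A \right)} = 2 Y$
$t{\left(H,-213 \right)} - h = 2 \cdot 60 - 152 = 120 - 152 = -32$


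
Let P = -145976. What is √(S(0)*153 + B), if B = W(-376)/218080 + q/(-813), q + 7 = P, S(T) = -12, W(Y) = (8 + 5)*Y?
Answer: I*√10230949270785/78590 ≈ 40.7*I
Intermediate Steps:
W(Y) = 13*Y
q = -145983 (q = -7 - 145976 = -145983)
B = 28219857/157180 (B = (13*(-376))/218080 - 145983/(-813) = -4888*1/218080 - 145983*(-1/813) = -13/580 + 48661/271 = 28219857/157180 ≈ 179.54)
√(S(0)*153 + B) = √(-12*153 + 28219857/157180) = √(-1836 + 28219857/157180) = √(-260362623/157180) = I*√10230949270785/78590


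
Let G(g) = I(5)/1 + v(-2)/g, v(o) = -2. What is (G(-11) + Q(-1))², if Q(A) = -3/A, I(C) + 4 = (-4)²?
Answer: 27889/121 ≈ 230.49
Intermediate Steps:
I(C) = 12 (I(C) = -4 + (-4)² = -4 + 16 = 12)
G(g) = 12 - 2/g (G(g) = 12/1 - 2/g = 12*1 - 2/g = 12 - 2/g)
(G(-11) + Q(-1))² = ((12 - 2/(-11)) - 3/(-1))² = ((12 - 2*(-1/11)) - 3*(-1))² = ((12 + 2/11) + 3)² = (134/11 + 3)² = (167/11)² = 27889/121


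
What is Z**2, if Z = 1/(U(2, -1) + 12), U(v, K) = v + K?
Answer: 1/169 ≈ 0.0059172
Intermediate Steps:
U(v, K) = K + v
Z = 1/13 (Z = 1/((-1 + 2) + 12) = 1/(1 + 12) = 1/13 ≈ 0.076923)
Z**2 = (1/13)**2 = 1/169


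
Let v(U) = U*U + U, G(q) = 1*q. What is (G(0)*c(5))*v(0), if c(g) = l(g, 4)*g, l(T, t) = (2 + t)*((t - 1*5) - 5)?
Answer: 0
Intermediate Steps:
l(T, t) = (-10 + t)*(2 + t) (l(T, t) = (2 + t)*((t - 5) - 5) = (2 + t)*((-5 + t) - 5) = (2 + t)*(-10 + t) = (-10 + t)*(2 + t))
G(q) = q
c(g) = -36*g (c(g) = (-20 + 4² - 8*4)*g = (-20 + 16 - 32)*g = -36*g)
v(U) = U + U² (v(U) = U² + U = U + U²)
(G(0)*c(5))*v(0) = (0*(-36*5))*(0*(1 + 0)) = (0*(-180))*(0*1) = 0*0 = 0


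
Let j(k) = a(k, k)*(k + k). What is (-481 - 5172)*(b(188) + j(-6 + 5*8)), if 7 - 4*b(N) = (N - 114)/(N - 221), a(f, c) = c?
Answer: -1726929317/132 ≈ -1.3083e+7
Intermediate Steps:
j(k) = 2*k**2 (j(k) = k*(k + k) = k*(2*k) = 2*k**2)
b(N) = 7/4 - (-114 + N)/(4*(-221 + N)) (b(N) = 7/4 - (N - 114)/(4*(N - 221)) = 7/4 - (-114 + N)/(4*(-221 + N)))
(-481 - 5172)*(b(188) + j(-6 + 5*8)) = (-481 - 5172)*((-1433 + 6*188)/(4*(-221 + 188)) + 2*(-6 + 5*8)**2) = -5653*((1/4)*(-1433 + 1128)/(-33) + 2*(-6 + 40)**2) = -5653*((1/4)*(-1/33)*(-305) + 2*34**2) = -5653*(305/132 + 2*1156) = -5653*(305/132 + 2312) = -5653*305489/132 = -1726929317/132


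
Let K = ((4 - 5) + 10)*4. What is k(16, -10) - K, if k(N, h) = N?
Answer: -20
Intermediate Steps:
K = 36 (K = (-1 + 10)*4 = 9*4 = 36)
k(16, -10) - K = 16 - 1*36 = 16 - 36 = -20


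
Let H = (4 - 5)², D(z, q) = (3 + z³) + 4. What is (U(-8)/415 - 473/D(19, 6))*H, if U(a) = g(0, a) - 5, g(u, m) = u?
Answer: -46125/569878 ≈ -0.080938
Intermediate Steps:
D(z, q) = 7 + z³
U(a) = -5 (U(a) = 0 - 5 = -5)
H = 1 (H = (-1)² = 1)
(U(-8)/415 - 473/D(19, 6))*H = (-5/415 - 473/(7 + 19³))*1 = (-5*1/415 - 473/(7 + 6859))*1 = (-1/83 - 473/6866)*1 = -46125/569878*1 = -46125/569878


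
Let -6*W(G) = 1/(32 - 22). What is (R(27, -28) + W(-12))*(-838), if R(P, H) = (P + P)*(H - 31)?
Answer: 80096459/30 ≈ 2.6699e+6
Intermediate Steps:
W(G) = -1/60 (W(G) = -1/(6*(32 - 22)) = -⅙/10 = -⅙*⅒ = -1/60)
R(P, H) = 2*P*(-31 + H) (R(P, H) = (2*P)*(-31 + H) = 2*P*(-31 + H))
(R(27, -28) + W(-12))*(-838) = (2*27*(-31 - 28) - 1/60)*(-838) = (2*27*(-59) - 1/60)*(-838) = (-3186 - 1/60)*(-838) = -191161/60*(-838) = 80096459/30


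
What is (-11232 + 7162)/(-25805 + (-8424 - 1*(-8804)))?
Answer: 814/5085 ≈ 0.16008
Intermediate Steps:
(-11232 + 7162)/(-25805 + (-8424 - 1*(-8804))) = -4070/(-25805 + (-8424 + 8804)) = -4070/(-25805 + 380) = -4070/(-25425) = -4070*(-1/25425) = 814/5085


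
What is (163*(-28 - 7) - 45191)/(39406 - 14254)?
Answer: -3181/1572 ≈ -2.0235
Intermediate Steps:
(163*(-28 - 7) - 45191)/(39406 - 14254) = (163*(-35) - 45191)/25152 = (-5705 - 45191)*(1/25152) = -50896*1/25152 = -3181/1572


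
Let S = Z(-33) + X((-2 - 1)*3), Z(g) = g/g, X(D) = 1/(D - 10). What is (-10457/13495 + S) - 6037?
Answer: -1547872758/256405 ≈ -6036.8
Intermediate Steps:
X(D) = 1/(-10 + D)
Z(g) = 1
S = 18/19 (S = 1 + 1/(-10 + (-2 - 1)*3) = 1 + 1/(-10 - 3*3) = 1 + 1/(-10 - 9) = 1 + 1/(-19) = 1 - 1/19 = 18/19 ≈ 0.94737)
(-10457/13495 + S) - 6037 = (-10457/13495 + 18/19) - 6037 = 44227/256405 - 6037 = -1547872758/256405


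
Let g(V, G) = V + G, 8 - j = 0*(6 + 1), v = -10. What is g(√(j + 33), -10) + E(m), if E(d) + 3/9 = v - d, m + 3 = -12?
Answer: -16/3 + √41 ≈ 1.0698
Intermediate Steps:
m = -15 (m = -3 - 12 = -15)
E(d) = -31/3 - d (E(d) = -⅓ + (-10 - d) = -31/3 - d)
j = 8 (j = 8 - 0*(6 + 1) = 8 - 0*7 = 8 - 1*0 = 8 + 0 = 8)
g(V, G) = G + V
g(√(j + 33), -10) + E(m) = (-10 + √(8 + 33)) + (-31/3 - 1*(-15)) = (-10 + √41) + (-31/3 + 15) = (-10 + √41) + 14/3 = -16/3 + √41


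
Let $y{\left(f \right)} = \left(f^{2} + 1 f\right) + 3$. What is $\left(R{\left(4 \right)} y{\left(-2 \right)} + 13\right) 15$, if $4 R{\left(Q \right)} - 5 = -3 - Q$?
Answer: $\frac{315}{2} \approx 157.5$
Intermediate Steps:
$R{\left(Q \right)} = \frac{1}{2} - \frac{Q}{4}$ ($R{\left(Q \right)} = \frac{5}{4} + \frac{-3 - Q}{4} = \frac{5}{4} - \left(\frac{3}{4} + \frac{Q}{4}\right) = \frac{1}{2} - \frac{Q}{4}$)
$y{\left(f \right)} = 3 + f + f^{2}$ ($y{\left(f \right)} = \left(f^{2} + f\right) + 3 = \left(f + f^{2}\right) + 3 = 3 + f + f^{2}$)
$\left(R{\left(4 \right)} y{\left(-2 \right)} + 13\right) 15 = \left(\left(\frac{1}{2} - 1\right) \left(3 - 2 + \left(-2\right)^{2}\right) + 13\right) 15 = \left(\left(\frac{1}{2} - 1\right) \left(3 - 2 + 4\right) + 13\right) 15 = \left(\left(- \frac{1}{2}\right) 5 + 13\right) 15 = \left(- \frac{5}{2} + 13\right) 15 = \frac{21}{2} \cdot 15 = \frac{315}{2}$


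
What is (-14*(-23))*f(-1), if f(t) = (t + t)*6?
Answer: -3864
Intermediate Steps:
f(t) = 12*t (f(t) = (2*t)*6 = 12*t)
(-14*(-23))*f(-1) = (-14*(-23))*(12*(-1)) = 322*(-12) = -3864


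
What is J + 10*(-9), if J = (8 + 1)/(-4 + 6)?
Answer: -171/2 ≈ -85.500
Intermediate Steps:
J = 9/2 ≈ 4.5000
J + 10*(-9) = 9/2 + 10*(-9) = 9/2 - 90 = -171/2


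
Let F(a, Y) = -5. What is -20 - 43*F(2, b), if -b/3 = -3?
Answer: 195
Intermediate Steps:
b = 9 (b = -3*(-3) = 9)
-20 - 43*F(2, b) = -20 - 43*(-5) = -20 + 215 = 195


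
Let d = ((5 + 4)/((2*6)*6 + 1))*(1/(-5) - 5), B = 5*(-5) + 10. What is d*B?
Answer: 702/73 ≈ 9.6164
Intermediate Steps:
B = -15 (B = -25 + 10 = -15)
d = -234/365 (d = (9/(12*6 + 1))*(-1/5 - 5) = (9/(72 + 1))*(-26/5) = (9/73)*(-26/5) = -234/365 ≈ -0.64110)
d*B = -234/365*(-15) = 702/73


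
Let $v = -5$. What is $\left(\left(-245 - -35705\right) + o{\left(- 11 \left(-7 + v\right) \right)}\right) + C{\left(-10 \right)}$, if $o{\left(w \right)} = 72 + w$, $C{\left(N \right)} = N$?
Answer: $35654$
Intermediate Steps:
$\left(\left(-245 - -35705\right) + o{\left(- 11 \left(-7 + v\right) \right)}\right) + C{\left(-10 \right)} = \left(\left(-245 - -35705\right) - \left(-72 + 11 \left(-7 - 5\right)\right)\right) - 10 = \left(\left(-245 + 35705\right) + \left(72 - -132\right)\right) - 10 = \left(35460 + \left(72 + 132\right)\right) - 10 = \left(35460 + 204\right) - 10 = 35664 - 10 = 35654$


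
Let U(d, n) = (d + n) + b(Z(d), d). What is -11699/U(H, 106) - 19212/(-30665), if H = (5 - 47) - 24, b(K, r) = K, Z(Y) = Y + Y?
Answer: 360517339/2821180 ≈ 127.79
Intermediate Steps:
Z(Y) = 2*Y
H = -66 (H = -42 - 24 = -66)
U(d, n) = n + 3*d (U(d, n) = (d + n) + 2*d = n + 3*d)
-11699/U(H, 106) - 19212/(-30665) = -11699/(106 + 3*(-66)) - 19212/(-30665) = -11699/(106 - 198) - 19212*(-1/30665) = -11699/(-92) + 19212/30665 = -11699*(-1/92) + 19212/30665 = 11699/92 + 19212/30665 = 360517339/2821180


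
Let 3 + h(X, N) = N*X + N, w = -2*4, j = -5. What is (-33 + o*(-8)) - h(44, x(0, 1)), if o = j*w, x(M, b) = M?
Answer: -350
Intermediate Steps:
w = -8
h(X, N) = -3 + N + N*X (h(X, N) = -3 + (N*X + N) = -3 + (N + N*X) = -3 + N + N*X)
o = 40 (o = -5*(-8) = 40)
(-33 + o*(-8)) - h(44, x(0, 1)) = (-33 + 40*(-8)) - (-3 + 0 + 0*44) = (-33 - 320) - (-3 + 0 + 0) = -353 - 1*(-3) = -353 + 3 = -350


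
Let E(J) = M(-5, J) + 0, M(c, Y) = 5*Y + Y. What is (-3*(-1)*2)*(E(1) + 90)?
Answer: 576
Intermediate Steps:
M(c, Y) = 6*Y
E(J) = 6*J (E(J) = 6*J + 0 = 6*J)
(-3*(-1)*2)*(E(1) + 90) = (-3*(-1)*2)*(6*1 + 90) = (3*2)*(6 + 90) = 6*96 = 576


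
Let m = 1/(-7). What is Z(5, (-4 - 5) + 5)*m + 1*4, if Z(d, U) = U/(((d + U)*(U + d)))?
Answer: 32/7 ≈ 4.5714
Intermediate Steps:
m = -⅐ ≈ -0.14286
Z(d, U) = U/(U + d)² (Z(d, U) = U/(((U + d)*(U + d))) = U/((U + d)²) = U/(U + d)²)
Z(5, (-4 - 5) + 5)*m + 1*4 = (((-4 - 5) + 5)/(((-4 - 5) + 5) + 5)²)*(-⅐) + 1*4 = ((-9 + 5)/((-9 + 5) + 5)²)*(-⅐) + 4 = -4/(-4 + 5)²*(-⅐) + 4 = -4/1²*(-⅐) + 4 = -4*1*(-⅐) + 4 = -4*(-⅐) + 4 = 4/7 + 4 = 32/7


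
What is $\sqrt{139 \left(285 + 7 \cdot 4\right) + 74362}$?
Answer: $\sqrt{117869} \approx 343.32$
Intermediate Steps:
$\sqrt{139 \left(285 + 7 \cdot 4\right) + 74362} = \sqrt{139 \left(285 + 28\right) + 74362} = \sqrt{139 \cdot 313 + 74362} = \sqrt{43507 + 74362} = \sqrt{117869}$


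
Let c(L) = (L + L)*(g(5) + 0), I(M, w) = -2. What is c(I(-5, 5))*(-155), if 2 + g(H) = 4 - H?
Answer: -1860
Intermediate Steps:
g(H) = 2 - H (g(H) = -2 + (4 - H) = 2 - H)
c(L) = -6*L (c(L) = (L + L)*((2 - 1*5) + 0) = (2*L)*((2 - 5) + 0) = (2*L)*(-3 + 0) = (2*L)*(-3) = -6*L)
c(I(-5, 5))*(-155) = -6*(-2)*(-155) = 12*(-155) = -1860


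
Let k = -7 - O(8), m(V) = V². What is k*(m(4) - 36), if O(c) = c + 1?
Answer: 320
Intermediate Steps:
O(c) = 1 + c
k = -16 (k = -7 - (1 + 8) = -7 - 1*9 = -7 - 9 = -16)
k*(m(4) - 36) = -16*(4² - 36) = -16*(16 - 36) = -16*(-20) = 320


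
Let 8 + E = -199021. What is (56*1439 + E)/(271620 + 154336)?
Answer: -118445/425956 ≈ -0.27807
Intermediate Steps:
E = -199029 (E = -8 - 199021 = -199029)
(56*1439 + E)/(271620 + 154336) = (56*1439 - 199029)/(271620 + 154336) = (80584 - 199029)/425956 = -118445*1/425956 = -118445/425956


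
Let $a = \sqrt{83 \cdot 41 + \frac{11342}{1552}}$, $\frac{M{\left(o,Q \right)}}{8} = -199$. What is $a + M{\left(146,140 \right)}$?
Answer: $-1592 + \frac{\sqrt{513401406}}{388} \approx -1533.6$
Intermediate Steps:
$M{\left(o,Q \right)} = -1592$ ($M{\left(o,Q \right)} = 8 \left(-199\right) = -1592$)
$a = \frac{\sqrt{513401406}}{388}$ ($a = \sqrt{3403 + 11342 \cdot \frac{1}{1552}} = \sqrt{3403 + \frac{5671}{776}} = \sqrt{\frac{2646399}{776}} = \frac{\sqrt{513401406}}{388} \approx 58.398$)
$a + M{\left(146,140 \right)} = \frac{\sqrt{513401406}}{388} - 1592 = -1592 + \frac{\sqrt{513401406}}{388}$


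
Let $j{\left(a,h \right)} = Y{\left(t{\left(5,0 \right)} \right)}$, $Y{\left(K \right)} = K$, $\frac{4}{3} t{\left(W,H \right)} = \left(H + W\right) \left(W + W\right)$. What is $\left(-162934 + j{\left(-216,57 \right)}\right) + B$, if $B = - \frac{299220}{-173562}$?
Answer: $- \frac{9424114371}{57854} \approx -1.6289 \cdot 10^{5}$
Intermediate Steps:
$t{\left(W,H \right)} = \frac{3 W \left(H + W\right)}{2}$ ($t{\left(W,H \right)} = \frac{3 \left(H + W\right) \left(W + W\right)}{4} = \frac{3 \left(H + W\right) 2 W}{4} = \frac{3 \cdot 2 W \left(H + W\right)}{4} = \frac{3 W \left(H + W\right)}{2}$)
$B = \frac{49870}{28927}$ ($B = \left(-299220\right) \left(- \frac{1}{173562}\right) = \frac{49870}{28927} \approx 1.724$)
$j{\left(a,h \right)} = \frac{75}{2}$ ($j{\left(a,h \right)} = \frac{3}{2} \cdot 5 \left(0 + 5\right) = \frac{3}{2} \cdot 5 \cdot 5 = \frac{75}{2}$)
$\left(-162934 + j{\left(-216,57 \right)}\right) + B = \left(-162934 + \frac{75}{2}\right) + \frac{49870}{28927} = - \frac{325793}{2} + \frac{49870}{28927} = - \frac{9424114371}{57854}$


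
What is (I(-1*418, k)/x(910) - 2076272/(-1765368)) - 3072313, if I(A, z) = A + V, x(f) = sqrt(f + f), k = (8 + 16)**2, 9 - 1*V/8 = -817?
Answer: -61633647499/20061 + 619*sqrt(455)/91 ≈ -3.0722e+6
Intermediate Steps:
V = 6608 (V = 72 - 8*(-817) = 72 + 6536 = 6608)
k = 576 (k = 24**2 = 576)
x(f) = sqrt(2)*sqrt(f) (x(f) = sqrt(2*f) = sqrt(2)*sqrt(f))
I(A, z) = 6608 + A (I(A, z) = A + 6608 = 6608 + A)
(I(-1*418, k)/x(910) - 2076272/(-1765368)) - 3072313 = ((6608 - 1*418)/((sqrt(2)*sqrt(910))) - 2076272/(-1765368)) - 3072313 = ((6608 - 418)/((2*sqrt(455))) - 2076272*(-1/1765368)) - 3072313 = (6190*(sqrt(455)/910) + 23594/20061) - 3072313 = (619*sqrt(455)/91 + 23594/20061) - 3072313 = (23594/20061 + 619*sqrt(455)/91) - 3072313 = -61633647499/20061 + 619*sqrt(455)/91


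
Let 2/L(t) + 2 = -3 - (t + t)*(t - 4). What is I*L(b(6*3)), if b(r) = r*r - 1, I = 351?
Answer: -234/68693 ≈ -0.0034065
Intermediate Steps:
b(r) = -1 + r² (b(r) = r² - 1 = -1 + r²)
L(t) = 2/(-5 - 2*t*(-4 + t)) (L(t) = 2/(-2 + (-3 - (t + t)*(t - 4))) = 2/(-2 + (-3 - 2*t*(-4 + t))) = 2/(-5 - 2*t*(-4 + t)))
I*L(b(6*3)) = 351*(-2/(5 - 8*(-1 + (6*3)²) + 2*(-1 + (6*3)²)²)) = 351*(-2/(5 - 8*(-1 + 18²) + 2*(-1 + 18²)²)) = 351*(-2/(5 - 8*(-1 + 324) + 2*(-1 + 324)²)) = 351*(-2/(5 - 8*323 + 2*323²)) = 351*(-2/(5 - 2584 + 2*104329)) = 351*(-2/(5 - 2584 + 208658)) = 351*(-2/206079) = -234/68693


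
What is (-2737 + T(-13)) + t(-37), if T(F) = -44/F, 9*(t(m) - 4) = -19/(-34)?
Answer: -10858163/3978 ≈ -2729.6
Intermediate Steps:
t(m) = 1243/306 (t(m) = 4 + (-19/(-34))/9 = 4 + (-19*(-1/34))/9 = 4 + (1/9)*(19/34) = 4 + 19/306 = 1243/306)
(-2737 + T(-13)) + t(-37) = (-2737 - 44/(-13)) + 1243/306 = (-2737 - 44*(-1/13)) + 1243/306 = (-2737 + 44/13) + 1243/306 = -35537/13 + 1243/306 = -10858163/3978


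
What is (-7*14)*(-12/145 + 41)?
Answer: -581434/145 ≈ -4009.9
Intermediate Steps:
(-7*14)*(-12/145 + 41) = -98*(-12*1/145 + 41) = -98*(-12/145 + 41) = -98*5933/145 = -581434/145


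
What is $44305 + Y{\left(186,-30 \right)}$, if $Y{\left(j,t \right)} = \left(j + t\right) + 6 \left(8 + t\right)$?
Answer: $44329$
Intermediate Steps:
$Y{\left(j,t \right)} = 48 + j + 7 t$ ($Y{\left(j,t \right)} = \left(j + t\right) + \left(48 + 6 t\right) = 48 + j + 7 t$)
$44305 + Y{\left(186,-30 \right)} = 44305 + \left(48 + 186 + 7 \left(-30\right)\right) = 44305 + \left(48 + 186 - 210\right) = 44305 + 24 = 44329$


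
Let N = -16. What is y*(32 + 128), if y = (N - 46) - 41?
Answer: -16480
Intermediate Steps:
y = -103 (y = (-16 - 46) - 41 = -62 - 41 = -103)
y*(32 + 128) = -103*(32 + 128) = -103*160 = -16480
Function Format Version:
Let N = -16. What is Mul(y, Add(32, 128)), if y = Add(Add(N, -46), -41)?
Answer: -16480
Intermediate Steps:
y = -103 (y = Add(Add(-16, -46), -41) = Add(-62, -41) = -103)
Mul(y, Add(32, 128)) = Mul(-103, Add(32, 128)) = Mul(-103, 160) = -16480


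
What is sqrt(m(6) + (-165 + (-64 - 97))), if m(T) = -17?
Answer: 7*I*sqrt(7) ≈ 18.52*I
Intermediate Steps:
sqrt(m(6) + (-165 + (-64 - 97))) = sqrt(-17 + (-165 + (-64 - 97))) = sqrt(-17 + (-165 - 161)) = sqrt(-17 - 326) = sqrt(-343) = 7*I*sqrt(7)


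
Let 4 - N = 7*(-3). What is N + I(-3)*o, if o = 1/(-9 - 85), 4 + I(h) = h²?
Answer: 2345/94 ≈ 24.947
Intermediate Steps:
I(h) = -4 + h²
N = 25 (N = 4 - 7*(-3) = 4 - 1*(-21) = 4 + 21 = 25)
o = -1/94 (o = 1/(-94) = -1/94 ≈ -0.010638)
N + I(-3)*o = 25 + (-4 + (-3)²)*(-1/94) = 25 + (-4 + 9)*(-1/94) = 25 + 5*(-1/94) = 25 - 5/94 = 2345/94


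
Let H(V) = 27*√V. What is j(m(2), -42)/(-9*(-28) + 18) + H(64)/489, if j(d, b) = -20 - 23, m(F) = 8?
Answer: 12431/44010 ≈ 0.28246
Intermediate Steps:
j(d, b) = -43
j(m(2), -42)/(-9*(-28) + 18) + H(64)/489 = -43/(-9*(-28) + 18) + (27*√64)/489 = -43/(252 + 18) + (27*8)*(1/489) = -43/270 + 216*(1/489) = -43*1/270 + 72/163 = -43/270 + 72/163 = 12431/44010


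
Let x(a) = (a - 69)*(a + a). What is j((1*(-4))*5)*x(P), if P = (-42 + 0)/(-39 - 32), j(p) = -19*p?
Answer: -155035440/5041 ≈ -30755.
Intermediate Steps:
P = 42/71 (P = -42/(-71) = -42*(-1/71) = 42/71 ≈ 0.59155)
x(a) = 2*a*(-69 + a) (x(a) = (-69 + a)*(2*a) = 2*a*(-69 + a))
j((1*(-4))*5)*x(P) = (-19*1*(-4)*5)*(2*(42/71)*(-69 + 42/71)) = (-(-76)*5)*(2*(42/71)*(-4857/71)) = -19*(-20)*(-407988/5041) = 380*(-407988/5041) = -155035440/5041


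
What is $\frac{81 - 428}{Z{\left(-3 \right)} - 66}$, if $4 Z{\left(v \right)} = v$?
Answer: $\frac{1388}{267} \approx 5.1985$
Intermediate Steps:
$Z{\left(v \right)} = \frac{v}{4}$
$\frac{81 - 428}{Z{\left(-3 \right)} - 66} = \frac{81 - 428}{\frac{1}{4} \left(-3\right) - 66} = - \frac{347}{- \frac{3}{4} - 66} = - \frac{347}{- \frac{267}{4}} = \left(-347\right) \left(- \frac{4}{267}\right) = \frac{1388}{267}$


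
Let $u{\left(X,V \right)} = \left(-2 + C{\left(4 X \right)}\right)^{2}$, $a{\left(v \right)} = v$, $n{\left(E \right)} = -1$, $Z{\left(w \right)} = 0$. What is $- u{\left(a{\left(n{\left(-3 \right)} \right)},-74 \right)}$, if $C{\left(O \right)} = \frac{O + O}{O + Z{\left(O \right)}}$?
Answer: $0$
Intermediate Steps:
$C{\left(O \right)} = 2$ ($C{\left(O \right)} = \frac{O + O}{O + 0} = \frac{2 O}{O} = 2$)
$u{\left(X,V \right)} = 0$ ($u{\left(X,V \right)} = \left(-2 + 2\right)^{2} = 0^{2} = 0$)
$- u{\left(a{\left(n{\left(-3 \right)} \right)},-74 \right)} = \left(-1\right) 0 = 0$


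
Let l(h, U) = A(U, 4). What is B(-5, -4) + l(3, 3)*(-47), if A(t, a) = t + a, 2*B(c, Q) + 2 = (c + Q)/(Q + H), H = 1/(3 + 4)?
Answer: -1973/6 ≈ -328.83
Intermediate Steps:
H = 1/7 ≈ 0.14286
B(c, Q) = -1 + (Q + c)/(2*(1/7 + Q)) (B(c, Q) = -1 + ((c + Q)/(Q + 1/7))/2 = -1 + ((Q + c)/(1/7 + Q))/2 = -1 + (Q + c)/(2*(1/7 + Q)))
A(t, a) = a + t
l(h, U) = 4 + U
B(-5, -4) + l(3, 3)*(-47) = (-2 - 7*(-4) + 7*(-5))/(2*(1 + 7*(-4))) + (4 + 3)*(-47) = (-2 + 28 - 35)/(2*(1 - 28)) + 7*(-47) = (1/2)*(-9)/(-27) - 329 = (1/2)*(-1/27)*(-9) - 329 = 1/6 - 329 = -1973/6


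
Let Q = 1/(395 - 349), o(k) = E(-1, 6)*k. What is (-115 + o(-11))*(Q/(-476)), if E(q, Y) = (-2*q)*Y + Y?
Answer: 313/21896 ≈ 0.014295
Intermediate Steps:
E(q, Y) = Y - 2*Y*q (E(q, Y) = -2*Y*q + Y = Y - 2*Y*q)
o(k) = 18*k (o(k) = (6*(1 - 2*(-1)))*k = (6*(1 + 2))*k = (6*3)*k = 18*k)
Q = 1/46 ≈ 0.021739
(-115 + o(-11))*(Q/(-476)) = (-115 + 18*(-11))*((1/46)/(-476)) = (-115 - 198)*((1/46)*(-1/476)) = -313*(-1/21896) = 313/21896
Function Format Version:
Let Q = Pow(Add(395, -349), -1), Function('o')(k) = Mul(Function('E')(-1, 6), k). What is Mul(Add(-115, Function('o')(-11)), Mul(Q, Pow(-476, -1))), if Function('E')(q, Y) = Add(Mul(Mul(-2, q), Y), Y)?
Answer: Rational(313, 21896) ≈ 0.014295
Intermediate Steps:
Function('E')(q, Y) = Add(Y, Mul(-2, Y, q)) (Function('E')(q, Y) = Add(Mul(-2, Y, q), Y) = Add(Y, Mul(-2, Y, q)))
Function('o')(k) = Mul(18, k) (Function('o')(k) = Mul(Mul(6, Add(1, Mul(-2, -1))), k) = Mul(Mul(6, Add(1, 2)), k) = Mul(Mul(6, 3), k) = Mul(18, k))
Q = Rational(1, 46) (Q = Pow(46, -1) = Rational(1, 46) ≈ 0.021739)
Mul(Add(-115, Function('o')(-11)), Mul(Q, Pow(-476, -1))) = Mul(Add(-115, Mul(18, -11)), Mul(Rational(1, 46), Pow(-476, -1))) = Mul(Add(-115, -198), Mul(Rational(1, 46), Rational(-1, 476))) = Mul(-313, Rational(-1, 21896)) = Rational(313, 21896)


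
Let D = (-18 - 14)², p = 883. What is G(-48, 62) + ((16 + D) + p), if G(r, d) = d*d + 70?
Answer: 5837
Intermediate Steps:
G(r, d) = 70 + d² (G(r, d) = d² + 70 = 70 + d²)
D = 1024 (D = (-32)² = 1024)
G(-48, 62) + ((16 + D) + p) = (70 + 62²) + ((16 + 1024) + 883) = (70 + 3844) + (1040 + 883) = 3914 + 1923 = 5837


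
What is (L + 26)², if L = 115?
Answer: 19881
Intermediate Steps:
(L + 26)² = (115 + 26)² = 141² = 19881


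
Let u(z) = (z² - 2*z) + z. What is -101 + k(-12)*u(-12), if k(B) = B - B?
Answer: -101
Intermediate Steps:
k(B) = 0
u(z) = z² - z
-101 + k(-12)*u(-12) = -101 + 0*(-12*(-1 - 12)) = -101 + 0*(-12*(-13)) = -101 + 0*156 = -101 + 0 = -101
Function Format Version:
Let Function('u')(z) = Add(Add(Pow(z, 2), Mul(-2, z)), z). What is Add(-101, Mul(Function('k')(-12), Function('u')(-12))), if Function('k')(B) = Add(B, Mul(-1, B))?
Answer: -101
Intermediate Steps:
Function('k')(B) = 0
Function('u')(z) = Add(Pow(z, 2), Mul(-1, z))
Add(-101, Mul(Function('k')(-12), Function('u')(-12))) = Add(-101, Mul(0, Mul(-12, Add(-1, -12)))) = Add(-101, Mul(0, Mul(-12, -13))) = Add(-101, Mul(0, 156)) = Add(-101, 0) = -101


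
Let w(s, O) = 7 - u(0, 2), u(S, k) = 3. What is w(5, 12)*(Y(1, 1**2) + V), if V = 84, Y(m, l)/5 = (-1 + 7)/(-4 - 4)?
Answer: 321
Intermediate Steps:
Y(m, l) = -15/4 (Y(m, l) = 5*((-1 + 7)/(-4 - 4)) = 5*(6/(-8)) = 5*(6*(-1/8)) = 5*(-3/4) = -15/4)
w(s, O) = 4 (w(s, O) = 7 - 1*3 = 7 - 3 = 4)
w(5, 12)*(Y(1, 1**2) + V) = 4*(-15/4 + 84) = 4*(321/4) = 321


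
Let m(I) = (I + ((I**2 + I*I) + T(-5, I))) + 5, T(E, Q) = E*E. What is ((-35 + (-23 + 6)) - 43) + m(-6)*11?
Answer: 961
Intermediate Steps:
T(E, Q) = E**2
m(I) = 30 + I + 2*I**2 (m(I) = (I + ((I**2 + I*I) + (-5)**2)) + 5 = (I + ((I**2 + I**2) + 25)) + 5 = (I + (2*I**2 + 25)) + 5 = (I + (25 + 2*I**2)) + 5 = (25 + I + 2*I**2) + 5 = 30 + I + 2*I**2)
((-35 + (-23 + 6)) - 43) + m(-6)*11 = ((-35 + (-23 + 6)) - 43) + (30 - 6 + 2*(-6)**2)*11 = ((-35 - 17) - 43) + (30 - 6 + 2*36)*11 = (-52 - 43) + (30 - 6 + 72)*11 = -95 + 96*11 = -95 + 1056 = 961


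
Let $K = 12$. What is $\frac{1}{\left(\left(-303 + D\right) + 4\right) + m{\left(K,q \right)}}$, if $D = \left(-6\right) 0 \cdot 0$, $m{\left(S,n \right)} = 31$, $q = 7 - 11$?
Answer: $- \frac{1}{268} \approx -0.0037313$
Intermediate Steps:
$q = -4$
$D = 0$ ($D = 0 \cdot 0 = 0$)
$\frac{1}{\left(\left(-303 + D\right) + 4\right) + m{\left(K,q \right)}} = \frac{1}{\left(\left(-303 + 0\right) + 4\right) + 31} = \frac{1}{\left(-303 + 4\right) + 31} = \frac{1}{-299 + 31} = \frac{1}{-268} = - \frac{1}{268}$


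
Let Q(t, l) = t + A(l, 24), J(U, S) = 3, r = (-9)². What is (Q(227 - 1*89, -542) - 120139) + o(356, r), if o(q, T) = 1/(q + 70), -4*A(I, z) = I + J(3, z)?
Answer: -102126043/852 ≈ -1.1987e+5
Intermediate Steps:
r = 81
A(I, z) = -¾ - I/4 (A(I, z) = -(I + 3)/4 = -(3 + I)/4 = -¾ - I/4)
o(q, T) = 1/(70 + q)
Q(t, l) = -¾ + t - l/4 (Q(t, l) = t + (-¾ - l/4) = -¾ + t - l/4)
(Q(227 - 1*89, -542) - 120139) + o(356, r) = ((-¾ + (227 - 1*89) - ¼*(-542)) - 120139) + 1/(70 + 356) = ((-¾ + (227 - 89) + 271/2) - 120139) + 1/426 = ((-¾ + 138 + 271/2) - 120139) + 1/426 = (1091/4 - 120139) + 1/426 = -479465/4 + 1/426 = -102126043/852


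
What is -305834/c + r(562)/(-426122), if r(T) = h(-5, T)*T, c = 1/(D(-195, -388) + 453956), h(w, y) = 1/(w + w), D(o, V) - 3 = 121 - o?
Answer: -296011485917113219/2130610 ≈ -1.3893e+11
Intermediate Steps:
D(o, V) = 124 - o (D(o, V) = 3 + (121 - o) = 124 - o)
h(w, y) = 1/(2*w)
c = 1/454275 (c = 1/((124 - 1*(-195)) + 453956) = 1/((124 + 195) + 453956) = 1/(319 + 453956) = 1/454275 ≈ 2.2013e-6)
r(T) = -T/10 (r(T) = ((½)/(-5))*T = ((½)*(-⅕))*T = -T/10)
-305834/c + r(562)/(-426122) = -305834/1/454275 - ⅒*562/(-426122) = -305834*454275 - 281/5*(-1/426122) = -138932740350 + 281/2130610 = -296011485917113219/2130610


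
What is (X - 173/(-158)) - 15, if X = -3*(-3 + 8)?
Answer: -4567/158 ≈ -28.905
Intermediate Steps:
X = -15 (X = -3*5 = -15)
(X - 173/(-158)) - 15 = (-15 - 173/(-158)) - 15 = (-15 - 173*(-1/158)) - 15 = (-15 + 173/158) - 15 = -2197/158 - 15 = -4567/158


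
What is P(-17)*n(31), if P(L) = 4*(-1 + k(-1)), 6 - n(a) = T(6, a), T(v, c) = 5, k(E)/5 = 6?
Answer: 116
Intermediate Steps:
k(E) = 30 (k(E) = 5*6 = 30)
n(a) = 1 (n(a) = 6 - 1*5 = 6 - 5 = 1)
P(L) = 116 (P(L) = 4*(-1 + 30) = 4*29 = 116)
P(-17)*n(31) = 116*1 = 116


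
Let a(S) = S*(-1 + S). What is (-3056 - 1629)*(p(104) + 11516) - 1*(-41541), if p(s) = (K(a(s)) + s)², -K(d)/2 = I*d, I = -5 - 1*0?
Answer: -53863434145479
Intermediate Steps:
I = -5 (I = -5 + 0 = -5)
K(d) = 10*d (K(d) = -(-10)*d = 10*d)
p(s) = (s + 10*s*(-1 + s))² (p(s) = (10*(s*(-1 + s)) + s)² = (10*s*(-1 + s) + s)² = (s + 10*s*(-1 + s))²)
(-3056 - 1629)*(p(104) + 11516) - 1*(-41541) = (-3056 - 1629)*(104²*(-9 + 10*104)² + 11516) - 1*(-41541) = -4685*(10816*(-9 + 1040)² + 11516) + 41541 = -4685*(10816*1031² + 11516) + 41541 = -4685*(10816*1062961 + 11516) + 41541 = -4685*(11496986176 + 11516) + 41541 = -4685*11496997692 + 41541 = -53863434187020 + 41541 = -53863434145479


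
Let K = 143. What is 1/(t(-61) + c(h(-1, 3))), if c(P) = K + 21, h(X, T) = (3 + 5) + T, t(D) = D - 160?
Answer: -1/57 ≈ -0.017544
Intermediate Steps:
t(D) = -160 + D
h(X, T) = 8 + T
c(P) = 164 (c(P) = 143 + 21 = 164)
1/(t(-61) + c(h(-1, 3))) = 1/((-160 - 61) + 164) = 1/(-221 + 164) = 1/(-57) = -1/57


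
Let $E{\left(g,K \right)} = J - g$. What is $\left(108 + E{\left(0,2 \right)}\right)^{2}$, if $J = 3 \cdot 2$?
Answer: $12996$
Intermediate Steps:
$J = 6$
$E{\left(g,K \right)} = 6 - g$
$\left(108 + E{\left(0,2 \right)}\right)^{2} = \left(108 + \left(6 - 0\right)\right)^{2} = \left(108 + \left(6 + 0\right)\right)^{2} = \left(108 + 6\right)^{2} = 114^{2} = 12996$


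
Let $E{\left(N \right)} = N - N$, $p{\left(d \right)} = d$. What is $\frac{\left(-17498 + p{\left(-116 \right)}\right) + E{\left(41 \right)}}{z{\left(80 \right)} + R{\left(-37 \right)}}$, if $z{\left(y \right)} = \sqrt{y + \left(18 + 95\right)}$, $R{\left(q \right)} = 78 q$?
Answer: $\frac{50834004}{8328803} + \frac{17614 \sqrt{193}}{8328803} \approx 6.1328$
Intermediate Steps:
$E{\left(N \right)} = 0$
$z{\left(y \right)} = \sqrt{113 + y}$ ($z{\left(y \right)} = \sqrt{y + 113} = \sqrt{113 + y}$)
$\frac{\left(-17498 + p{\left(-116 \right)}\right) + E{\left(41 \right)}}{z{\left(80 \right)} + R{\left(-37 \right)}} = \frac{\left(-17498 - 116\right) + 0}{\sqrt{113 + 80} + 78 \left(-37\right)} = \frac{-17614 + 0}{\sqrt{193} - 2886} = - \frac{17614}{-2886 + \sqrt{193}}$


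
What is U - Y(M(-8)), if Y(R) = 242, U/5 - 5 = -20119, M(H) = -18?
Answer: -100812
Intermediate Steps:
U = -100570 (U = 25 + 5*(-20119) = 25 - 100595 = -100570)
U - Y(M(-8)) = -100570 - 1*242 = -100570 - 242 = -100812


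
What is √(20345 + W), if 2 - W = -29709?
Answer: 2*√12514 ≈ 223.73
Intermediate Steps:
W = 29711 (W = 2 - 1*(-29709) = 2 + 29709 = 29711)
√(20345 + W) = √(20345 + 29711) = √50056 = 2*√12514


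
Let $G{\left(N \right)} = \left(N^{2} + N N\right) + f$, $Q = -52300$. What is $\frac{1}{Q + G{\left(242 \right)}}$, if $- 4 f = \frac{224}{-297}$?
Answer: $\frac{297}{19253972} \approx 1.5425 \cdot 10^{-5}$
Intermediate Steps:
$f = \frac{56}{297}$ ($f = - \frac{224 \frac{1}{-297}}{4} = - \frac{224 \left(- \frac{1}{297}\right)}{4} = \left(- \frac{1}{4}\right) \left(- \frac{224}{297}\right) = \frac{56}{297} \approx 0.18855$)
$G{\left(N \right)} = \frac{56}{297} + 2 N^{2}$ ($G{\left(N \right)} = \left(N^{2} + N N\right) + \frac{56}{297} = \left(N^{2} + N^{2}\right) + \frac{56}{297} = 2 N^{2} + \frac{56}{297} = \frac{56}{297} + 2 N^{2}$)
$\frac{1}{Q + G{\left(242 \right)}} = \frac{1}{-52300 + \left(\frac{56}{297} + 2 \cdot 242^{2}\right)} = \frac{1}{-52300 + \left(\frac{56}{297} + 2 \cdot 58564\right)} = \frac{1}{-52300 + \left(\frac{56}{297} + 117128\right)} = \frac{1}{-52300 + \frac{34787072}{297}} = \frac{1}{\frac{19253972}{297}} = \frac{297}{19253972}$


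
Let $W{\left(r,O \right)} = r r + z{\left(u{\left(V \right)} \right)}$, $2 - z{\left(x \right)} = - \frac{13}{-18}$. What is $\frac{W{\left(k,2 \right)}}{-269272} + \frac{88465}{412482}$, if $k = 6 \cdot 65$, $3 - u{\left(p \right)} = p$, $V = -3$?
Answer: $- \frac{116753675341}{333209559312} \approx -0.35039$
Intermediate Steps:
$u{\left(p \right)} = 3 - p$
$k = 390$
$z{\left(x \right)} = \frac{23}{18}$ ($z{\left(x \right)} = 2 - - \frac{13}{-18} = 2 - \left(-13\right) \left(- \frac{1}{18}\right) = 2 - \frac{13}{18} = \frac{23}{18}$)
$W{\left(r,O \right)} = \frac{23}{18} + r^{2}$ ($W{\left(r,O \right)} = r r + \frac{23}{18} = r^{2} + \frac{23}{18} = \frac{23}{18} + r^{2}$)
$\frac{W{\left(k,2 \right)}}{-269272} + \frac{88465}{412482} = \frac{\frac{23}{18} + 390^{2}}{-269272} + \frac{88465}{412482} = \left(\frac{23}{18} + 152100\right) \left(- \frac{1}{269272}\right) + 88465 \cdot \frac{1}{412482} = \frac{2737823}{18} \left(- \frac{1}{269272}\right) + \frac{88465}{412482} = - \frac{2737823}{4846896} + \frac{88465}{412482} = - \frac{116753675341}{333209559312}$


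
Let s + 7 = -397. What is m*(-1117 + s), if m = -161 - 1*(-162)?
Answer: -1521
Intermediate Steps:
s = -404 (s = -7 - 397 = -404)
m = 1 (m = -161 + 162 = 1)
m*(-1117 + s) = 1*(-1117 - 404) = 1*(-1521) = -1521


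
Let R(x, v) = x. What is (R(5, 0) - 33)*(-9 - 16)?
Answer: 700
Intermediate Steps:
(R(5, 0) - 33)*(-9 - 16) = (5 - 33)*(-9 - 16) = -28*(-25) = 700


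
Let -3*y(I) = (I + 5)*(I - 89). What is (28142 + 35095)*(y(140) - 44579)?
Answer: -2974921428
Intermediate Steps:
y(I) = -(-89 + I)*(5 + I)/3 (y(I) = -(I + 5)*(I - 89)/3 = -(5 + I)*(-89 + I)/3 = -(-89 + I)*(5 + I)/3)
(28142 + 35095)*(y(140) - 44579) = (28142 + 35095)*((445/3 + 28*140 - ⅓*140²) - 44579) = 63237*((445/3 + 3920 - ⅓*19600) - 44579) = 63237*((445/3 + 3920 - 19600/3) - 44579) = 63237*(-2465 - 44579) = 63237*(-47044) = -2974921428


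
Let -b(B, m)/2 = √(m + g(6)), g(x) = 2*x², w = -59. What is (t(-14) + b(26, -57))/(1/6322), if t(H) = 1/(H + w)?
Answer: -6322/73 - 12644*√15 ≈ -49057.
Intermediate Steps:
b(B, m) = -2*√(72 + m) (b(B, m) = -2*√(m + 2*6²) = -2*√(m + 2*36) = -2*√(m + 72) = -2*√(72 + m))
t(H) = 1/(-59 + H) (t(H) = 1/(H - 59) = 1/(-59 + H))
(t(-14) + b(26, -57))/(1/6322) = (1/(-59 - 14) - 2*√(72 - 57))/(1/6322) = (1/(-73) - 2*√15)/(1/6322) = (-1/73 - 2*√15)*6322 = -6322/73 - 12644*√15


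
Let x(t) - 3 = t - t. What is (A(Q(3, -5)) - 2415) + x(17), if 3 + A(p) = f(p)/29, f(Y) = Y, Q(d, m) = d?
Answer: -70032/29 ≈ -2414.9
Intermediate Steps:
A(p) = -3 + p/29
x(t) = 3 (x(t) = 3 + (t - t) = 3 + 0 = 3)
(A(Q(3, -5)) - 2415) + x(17) = ((-3 + (1/29)*3) - 2415) + 3 = ((-3 + 3/29) - 2415) + 3 = (-84/29 - 2415) + 3 = -70119/29 + 3 = -70032/29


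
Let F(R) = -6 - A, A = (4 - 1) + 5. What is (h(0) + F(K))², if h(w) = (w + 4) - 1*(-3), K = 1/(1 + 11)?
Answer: 49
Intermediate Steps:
K = 1/12 ≈ 0.083333
A = 8 (A = 3 + 5 = 8)
h(w) = 7 + w (h(w) = (4 + w) + 3 = 7 + w)
F(R) = -14 (F(R) = -6 - 1*8 = -6 - 8 = -14)
(h(0) + F(K))² = ((7 + 0) - 14)² = (7 - 14)² = (-7)² = 49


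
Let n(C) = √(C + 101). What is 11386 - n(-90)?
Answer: 11386 - √11 ≈ 11383.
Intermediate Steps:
n(C) = √(101 + C)
11386 - n(-90) = 11386 - √(101 - 90) = 11386 - √11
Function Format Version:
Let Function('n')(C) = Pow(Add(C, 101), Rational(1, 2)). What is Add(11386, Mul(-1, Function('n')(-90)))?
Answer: Add(11386, Mul(-1, Pow(11, Rational(1, 2)))) ≈ 11383.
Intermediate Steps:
Function('n')(C) = Pow(Add(101, C), Rational(1, 2))
Add(11386, Mul(-1, Function('n')(-90))) = Add(11386, Mul(-1, Pow(Add(101, -90), Rational(1, 2)))) = Add(11386, Mul(-1, Pow(11, Rational(1, 2))))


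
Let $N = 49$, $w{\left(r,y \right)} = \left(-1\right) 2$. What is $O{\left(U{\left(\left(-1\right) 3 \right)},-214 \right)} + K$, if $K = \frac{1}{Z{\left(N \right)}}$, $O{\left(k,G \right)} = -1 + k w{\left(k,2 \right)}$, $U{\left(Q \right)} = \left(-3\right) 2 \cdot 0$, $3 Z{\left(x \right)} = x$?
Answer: $- \frac{46}{49} \approx -0.93878$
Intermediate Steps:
$w{\left(r,y \right)} = -2$
$Z{\left(x \right)} = \frac{x}{3}$
$U{\left(Q \right)} = 0$ ($U{\left(Q \right)} = \left(-6\right) 0 = 0$)
$O{\left(k,G \right)} = -1 - 2 k$ ($O{\left(k,G \right)} = -1 + k \left(-2\right) = -1 - 2 k$)
$K = \frac{3}{49}$ ($K = \frac{1}{\frac{1}{3} \cdot 49} = \frac{1}{\frac{49}{3}} = \frac{3}{49} \approx 0.061224$)
$O{\left(U{\left(\left(-1\right) 3 \right)},-214 \right)} + K = \left(-1 - 0\right) + \frac{3}{49} = \left(-1 + 0\right) + \frac{3}{49} = -1 + \frac{3}{49} = - \frac{46}{49}$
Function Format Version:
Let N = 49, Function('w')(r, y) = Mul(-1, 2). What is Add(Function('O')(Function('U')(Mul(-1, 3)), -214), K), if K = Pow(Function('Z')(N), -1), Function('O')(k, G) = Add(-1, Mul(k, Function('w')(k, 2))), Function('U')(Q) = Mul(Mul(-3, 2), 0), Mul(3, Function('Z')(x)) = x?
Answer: Rational(-46, 49) ≈ -0.93878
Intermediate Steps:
Function('w')(r, y) = -2
Function('Z')(x) = Mul(Rational(1, 3), x)
Function('U')(Q) = 0 (Function('U')(Q) = Mul(-6, 0) = 0)
Function('O')(k, G) = Add(-1, Mul(-2, k)) (Function('O')(k, G) = Add(-1, Mul(k, -2)) = Add(-1, Mul(-2, k)))
K = Rational(3, 49) (K = Pow(Mul(Rational(1, 3), 49), -1) = Pow(Rational(49, 3), -1) = Rational(3, 49) ≈ 0.061224)
Add(Function('O')(Function('U')(Mul(-1, 3)), -214), K) = Add(Add(-1, Mul(-2, 0)), Rational(3, 49)) = Add(Add(-1, 0), Rational(3, 49)) = Add(-1, Rational(3, 49)) = Rational(-46, 49)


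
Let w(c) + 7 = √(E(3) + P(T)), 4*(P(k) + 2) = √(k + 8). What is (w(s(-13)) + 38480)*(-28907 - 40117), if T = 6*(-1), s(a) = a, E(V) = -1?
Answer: -2655560352 - 34512*I*√(12 - √2) ≈ -2.6556e+9 - 1.1229e+5*I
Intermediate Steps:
T = -6
P(k) = -2 + √(8 + k)/4 (P(k) = -2 + √(k + 8)/4 = -2 + √(8 + k)/4)
w(c) = -7 + √(-3 + √2/4) (w(c) = -7 + √(-1 + (-2 + √(8 - 6)/4)) = -7 + √(-1 + (-2 + √2/4)) = -7 + √(-3 + √2/4))
(w(s(-13)) + 38480)*(-28907 - 40117) = ((-7 + I*√(12 - √2)/2) + 38480)*(-28907 - 40117) = (38473 + I*√(12 - √2)/2)*(-69024) = -2655560352 - 34512*I*√(12 - √2)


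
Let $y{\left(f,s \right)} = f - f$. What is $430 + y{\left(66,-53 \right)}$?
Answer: $430$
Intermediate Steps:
$y{\left(f,s \right)} = 0$
$430 + y{\left(66,-53 \right)} = 430 + 0 = 430$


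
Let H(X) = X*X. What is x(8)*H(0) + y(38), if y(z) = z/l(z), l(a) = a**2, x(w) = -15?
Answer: 1/38 ≈ 0.026316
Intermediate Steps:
H(X) = X**2
y(z) = 1/z (y(z) = z/(z**2) = z/z**2 = 1/z)
x(8)*H(0) + y(38) = -15*0**2 + 1/38 = -15*0 + 1/38 = 0 + 1/38 = 1/38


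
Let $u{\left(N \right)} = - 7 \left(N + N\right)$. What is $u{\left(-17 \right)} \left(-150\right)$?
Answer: $-35700$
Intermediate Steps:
$u{\left(N \right)} = - 14 N$ ($u{\left(N \right)} = - 7 \cdot 2 N = - 14 N$)
$u{\left(-17 \right)} \left(-150\right) = \left(-14\right) \left(-17\right) \left(-150\right) = 238 \left(-150\right) = -35700$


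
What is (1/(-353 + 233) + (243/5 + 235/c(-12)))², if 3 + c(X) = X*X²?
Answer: 11256608777569/4794177600 ≈ 2348.0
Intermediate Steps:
c(X) = -3 + X³ (c(X) = -3 + X*X² = -3 + X³)
(1/(-353 + 233) + (243/5 + 235/c(-12)))² = (1/(-353 + 233) + (243/5 + 235/(-3 + (-12)³)))² = (1/(-120) + (243*(⅕) + 235/(-3 - 1728)))² = (-1/120 + (243/5 + 235/(-1731)))² = (-1/120 + (243/5 + 235*(-1/1731)))² = (-1/120 + (243/5 - 235/1731))² = (-1/120 + 419458/8655)² = (3355087/69240)² = 11256608777569/4794177600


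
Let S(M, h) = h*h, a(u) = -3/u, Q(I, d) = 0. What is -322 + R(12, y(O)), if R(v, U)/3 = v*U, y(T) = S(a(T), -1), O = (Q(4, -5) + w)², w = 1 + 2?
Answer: -286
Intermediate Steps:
w = 3
S(M, h) = h²
O = 9 (O = (0 + 3)² = 3² = 9)
y(T) = 1 (y(T) = (-1)² = 1)
R(v, U) = 3*U*v (R(v, U) = 3*(v*U) = 3*(U*v) = 3*U*v)
-322 + R(12, y(O)) = -322 + 3*1*12 = -322 + 36 = -286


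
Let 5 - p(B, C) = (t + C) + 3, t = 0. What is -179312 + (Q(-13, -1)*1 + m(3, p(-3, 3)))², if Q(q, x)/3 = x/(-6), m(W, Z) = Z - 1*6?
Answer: -717079/4 ≈ -1.7927e+5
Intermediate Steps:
p(B, C) = 2 - C (p(B, C) = 5 - ((0 + C) + 3) = 5 - (C + 3) = 5 - (3 + C) = 5 + (-3 - C) = 2 - C)
m(W, Z) = -6 + Z (m(W, Z) = Z - 6 = -6 + Z)
Q(q, x) = -x/2 (Q(q, x) = 3*(x/(-6)) = 3*(x*(-⅙)) = 3*(-x/6) = -x/2)
-179312 + (Q(-13, -1)*1 + m(3, p(-3, 3)))² = -179312 + (-½*(-1)*1 + (-6 + (2 - 1*3)))² = -179312 + ((½)*1 + (-6 + (2 - 3)))² = -179312 + (½ + (-6 - 1))² = -179312 + (½ - 7)² = -179312 + (-13/2)² = -179312 + 169/4 = -717079/4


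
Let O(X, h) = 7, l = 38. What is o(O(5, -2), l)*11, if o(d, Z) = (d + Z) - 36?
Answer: 99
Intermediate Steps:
o(d, Z) = -36 + Z + d (o(d, Z) = (Z + d) - 36 = -36 + Z + d)
o(O(5, -2), l)*11 = (-36 + 38 + 7)*11 = 9*11 = 99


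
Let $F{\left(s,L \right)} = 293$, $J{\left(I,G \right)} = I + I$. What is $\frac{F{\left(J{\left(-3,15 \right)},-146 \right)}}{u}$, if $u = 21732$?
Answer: $\frac{293}{21732} \approx 0.013482$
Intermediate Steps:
$J{\left(I,G \right)} = 2 I$
$\frac{F{\left(J{\left(-3,15 \right)},-146 \right)}}{u} = \frac{293}{21732}$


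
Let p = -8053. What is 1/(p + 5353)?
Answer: -1/2700 ≈ -0.00037037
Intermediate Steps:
1/(p + 5353) = 1/(-8053 + 5353) = 1/(-2700) = -1/2700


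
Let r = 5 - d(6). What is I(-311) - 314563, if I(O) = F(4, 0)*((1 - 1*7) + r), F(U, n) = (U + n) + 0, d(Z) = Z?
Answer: -314591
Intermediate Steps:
F(U, n) = U + n
r = -1 (r = 5 - 1*6 = 5 - 6 = -1)
I(O) = -28 (I(O) = (4 + 0)*((1 - 1*7) - 1) = 4*((1 - 7) - 1) = 4*(-6 - 1) = 4*(-7) = -28)
I(-311) - 314563 = -28 - 314563 = -314591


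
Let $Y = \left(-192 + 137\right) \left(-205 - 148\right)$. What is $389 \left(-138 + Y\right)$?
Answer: $7498753$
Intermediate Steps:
$Y = 19415$ ($Y = \left(-55\right) \left(-353\right) = 19415$)
$389 \left(-138 + Y\right) = 389 \left(-138 + 19415\right) = 389 \cdot 19277 = 7498753$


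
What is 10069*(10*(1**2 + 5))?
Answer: 604140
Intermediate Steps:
10069*(10*(1**2 + 5)) = 10069*(10*(1 + 5)) = 10069*(10*6) = 10069*60 = 604140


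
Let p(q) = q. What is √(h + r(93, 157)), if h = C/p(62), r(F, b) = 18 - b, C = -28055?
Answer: 13*I*√14/2 ≈ 24.321*I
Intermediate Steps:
h = -905/2 (h = -28055/62 = -28055*1/62 = -905/2 ≈ -452.50)
√(h + r(93, 157)) = √(-905/2 + (18 - 1*157)) = √(-905/2 + (18 - 157)) = √(-905/2 - 139) = √(-1183/2) = 13*I*√14/2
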